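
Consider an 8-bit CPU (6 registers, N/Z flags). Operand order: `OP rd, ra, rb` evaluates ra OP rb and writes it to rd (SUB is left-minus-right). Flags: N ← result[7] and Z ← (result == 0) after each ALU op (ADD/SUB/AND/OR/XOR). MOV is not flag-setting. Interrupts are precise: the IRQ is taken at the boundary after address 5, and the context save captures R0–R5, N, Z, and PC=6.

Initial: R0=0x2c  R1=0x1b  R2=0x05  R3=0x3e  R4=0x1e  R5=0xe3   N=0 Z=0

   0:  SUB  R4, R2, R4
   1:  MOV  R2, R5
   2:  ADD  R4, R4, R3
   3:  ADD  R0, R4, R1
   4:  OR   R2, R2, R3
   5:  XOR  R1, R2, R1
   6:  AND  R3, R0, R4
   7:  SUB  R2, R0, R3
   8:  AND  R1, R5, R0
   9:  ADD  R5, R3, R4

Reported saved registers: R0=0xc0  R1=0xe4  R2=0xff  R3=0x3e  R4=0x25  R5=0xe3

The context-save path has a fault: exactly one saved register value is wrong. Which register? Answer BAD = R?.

BAD = R0

after  0: R0=0x2c R1=0x1b R2=0x05 R3=0x3e R4=0xe7 R5=0xe3  N=1 Z=0
after  1: R0=0x2c R1=0x1b R2=0xe3 R3=0x3e R4=0xe7 R5=0xe3  N=1 Z=0
after  2: R0=0x2c R1=0x1b R2=0xe3 R3=0x3e R4=0x25 R5=0xe3  N=0 Z=0
after  3: R0=0x40 R1=0x1b R2=0xe3 R3=0x3e R4=0x25 R5=0xe3  N=0 Z=0
after  4: R0=0x40 R1=0x1b R2=0xff R3=0x3e R4=0x25 R5=0xe3  N=1 Z=0
after  5: R0=0x40 R1=0xe4 R2=0xff R3=0x3e R4=0x25 R5=0xe3  N=1 Z=0
-- IRQ taken; context saved, return-PC = 6 --
mismatch: R0: reported 0xc0 vs actual 0x40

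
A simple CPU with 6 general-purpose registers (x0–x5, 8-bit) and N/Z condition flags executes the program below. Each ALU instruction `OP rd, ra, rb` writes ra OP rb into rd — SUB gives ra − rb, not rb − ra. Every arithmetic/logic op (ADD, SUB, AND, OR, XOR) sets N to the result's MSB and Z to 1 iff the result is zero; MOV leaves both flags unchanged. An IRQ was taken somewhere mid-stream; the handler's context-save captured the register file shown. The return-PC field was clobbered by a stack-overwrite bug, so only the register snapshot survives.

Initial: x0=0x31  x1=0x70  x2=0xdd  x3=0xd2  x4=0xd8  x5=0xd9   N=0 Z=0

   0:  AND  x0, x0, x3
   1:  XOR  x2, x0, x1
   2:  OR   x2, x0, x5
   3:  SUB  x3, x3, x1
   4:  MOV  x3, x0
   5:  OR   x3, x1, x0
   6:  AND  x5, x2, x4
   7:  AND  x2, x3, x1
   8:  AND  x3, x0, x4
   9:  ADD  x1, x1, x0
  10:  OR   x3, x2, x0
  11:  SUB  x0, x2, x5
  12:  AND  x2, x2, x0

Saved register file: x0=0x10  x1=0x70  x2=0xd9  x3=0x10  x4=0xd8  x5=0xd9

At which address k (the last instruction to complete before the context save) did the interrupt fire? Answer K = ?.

after  0: x0=0x10 x1=0x70 x2=0xdd x3=0xd2 x4=0xd8 x5=0xd9  N=0 Z=0
after  1: x0=0x10 x1=0x70 x2=0x60 x3=0xd2 x4=0xd8 x5=0xd9  N=0 Z=0
after  2: x0=0x10 x1=0x70 x2=0xd9 x3=0xd2 x4=0xd8 x5=0xd9  N=1 Z=0
after  3: x0=0x10 x1=0x70 x2=0xd9 x3=0x62 x4=0xd8 x5=0xd9  N=0 Z=0
after  4: x0=0x10 x1=0x70 x2=0xd9 x3=0x10 x4=0xd8 x5=0xd9  N=0 Z=0
-- IRQ taken; context saved, return-PC = 5 --

K = 4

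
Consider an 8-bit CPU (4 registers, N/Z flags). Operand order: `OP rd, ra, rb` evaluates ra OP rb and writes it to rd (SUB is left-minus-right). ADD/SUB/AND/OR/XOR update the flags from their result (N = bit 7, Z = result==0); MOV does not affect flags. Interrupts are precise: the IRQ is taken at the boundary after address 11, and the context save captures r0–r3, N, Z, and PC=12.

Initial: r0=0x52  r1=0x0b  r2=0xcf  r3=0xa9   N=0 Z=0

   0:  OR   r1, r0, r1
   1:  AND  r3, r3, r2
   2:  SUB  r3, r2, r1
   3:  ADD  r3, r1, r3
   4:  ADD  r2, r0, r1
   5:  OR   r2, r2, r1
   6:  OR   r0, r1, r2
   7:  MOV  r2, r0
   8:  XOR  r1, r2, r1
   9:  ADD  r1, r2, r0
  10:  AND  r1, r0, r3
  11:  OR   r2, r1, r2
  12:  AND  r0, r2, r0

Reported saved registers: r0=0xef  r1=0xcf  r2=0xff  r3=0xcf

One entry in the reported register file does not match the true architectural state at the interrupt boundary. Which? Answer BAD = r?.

BAD = r0

after  0: r0=0x52 r1=0x5b r2=0xcf r3=0xa9  N=0 Z=0
after  1: r0=0x52 r1=0x5b r2=0xcf r3=0x89  N=1 Z=0
after  2: r0=0x52 r1=0x5b r2=0xcf r3=0x74  N=0 Z=0
after  3: r0=0x52 r1=0x5b r2=0xcf r3=0xcf  N=1 Z=0
after  4: r0=0x52 r1=0x5b r2=0xad r3=0xcf  N=1 Z=0
after  5: r0=0x52 r1=0x5b r2=0xff r3=0xcf  N=1 Z=0
after  6: r0=0xff r1=0x5b r2=0xff r3=0xcf  N=1 Z=0
after  7: r0=0xff r1=0x5b r2=0xff r3=0xcf  N=1 Z=0
after  8: r0=0xff r1=0xa4 r2=0xff r3=0xcf  N=1 Z=0
after  9: r0=0xff r1=0xfe r2=0xff r3=0xcf  N=1 Z=0
after 10: r0=0xff r1=0xcf r2=0xff r3=0xcf  N=1 Z=0
after 11: r0=0xff r1=0xcf r2=0xff r3=0xcf  N=1 Z=0
-- IRQ taken; context saved, return-PC = 12 --
mismatch: r0: reported 0xef vs actual 0xff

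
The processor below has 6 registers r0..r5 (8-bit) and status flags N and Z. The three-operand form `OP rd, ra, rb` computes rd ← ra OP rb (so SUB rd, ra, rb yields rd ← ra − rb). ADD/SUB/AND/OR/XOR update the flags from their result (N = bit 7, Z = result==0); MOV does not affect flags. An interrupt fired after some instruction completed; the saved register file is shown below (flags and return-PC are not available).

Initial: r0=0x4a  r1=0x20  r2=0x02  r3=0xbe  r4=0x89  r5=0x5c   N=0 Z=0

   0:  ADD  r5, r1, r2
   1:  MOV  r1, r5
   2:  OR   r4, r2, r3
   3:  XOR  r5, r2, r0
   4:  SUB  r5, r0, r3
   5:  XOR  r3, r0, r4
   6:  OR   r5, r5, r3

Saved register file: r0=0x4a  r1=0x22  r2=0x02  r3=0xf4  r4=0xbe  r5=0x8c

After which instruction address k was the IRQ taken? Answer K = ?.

K = 5

after  0: r0=0x4a r1=0x20 r2=0x02 r3=0xbe r4=0x89 r5=0x22  N=0 Z=0
after  1: r0=0x4a r1=0x22 r2=0x02 r3=0xbe r4=0x89 r5=0x22  N=0 Z=0
after  2: r0=0x4a r1=0x22 r2=0x02 r3=0xbe r4=0xbe r5=0x22  N=1 Z=0
after  3: r0=0x4a r1=0x22 r2=0x02 r3=0xbe r4=0xbe r5=0x48  N=0 Z=0
after  4: r0=0x4a r1=0x22 r2=0x02 r3=0xbe r4=0xbe r5=0x8c  N=1 Z=0
after  5: r0=0x4a r1=0x22 r2=0x02 r3=0xf4 r4=0xbe r5=0x8c  N=1 Z=0
-- IRQ taken; context saved, return-PC = 6 --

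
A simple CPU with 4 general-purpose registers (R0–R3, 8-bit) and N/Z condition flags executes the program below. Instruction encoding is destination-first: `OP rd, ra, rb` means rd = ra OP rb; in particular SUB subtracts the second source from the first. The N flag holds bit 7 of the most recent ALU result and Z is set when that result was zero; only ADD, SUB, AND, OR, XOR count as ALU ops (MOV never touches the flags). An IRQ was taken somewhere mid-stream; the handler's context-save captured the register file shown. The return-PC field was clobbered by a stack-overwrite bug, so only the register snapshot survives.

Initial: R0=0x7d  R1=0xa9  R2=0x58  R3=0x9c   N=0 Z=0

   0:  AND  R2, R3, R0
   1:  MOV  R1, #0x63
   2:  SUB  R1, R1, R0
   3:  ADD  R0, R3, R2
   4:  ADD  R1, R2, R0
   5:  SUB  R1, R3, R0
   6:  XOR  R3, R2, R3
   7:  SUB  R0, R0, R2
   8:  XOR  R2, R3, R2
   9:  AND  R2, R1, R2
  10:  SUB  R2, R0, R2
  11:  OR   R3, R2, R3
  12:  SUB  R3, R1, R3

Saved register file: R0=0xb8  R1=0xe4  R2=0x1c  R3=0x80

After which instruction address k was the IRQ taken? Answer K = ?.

after  0: R0=0x7d R1=0xa9 R2=0x1c R3=0x9c  N=0 Z=0
after  1: R0=0x7d R1=0x63 R2=0x1c R3=0x9c  N=0 Z=0
after  2: R0=0x7d R1=0xe6 R2=0x1c R3=0x9c  N=1 Z=0
after  3: R0=0xb8 R1=0xe6 R2=0x1c R3=0x9c  N=1 Z=0
after  4: R0=0xb8 R1=0xd4 R2=0x1c R3=0x9c  N=1 Z=0
after  5: R0=0xb8 R1=0xe4 R2=0x1c R3=0x9c  N=1 Z=0
after  6: R0=0xb8 R1=0xe4 R2=0x1c R3=0x80  N=1 Z=0
-- IRQ taken; context saved, return-PC = 7 --

K = 6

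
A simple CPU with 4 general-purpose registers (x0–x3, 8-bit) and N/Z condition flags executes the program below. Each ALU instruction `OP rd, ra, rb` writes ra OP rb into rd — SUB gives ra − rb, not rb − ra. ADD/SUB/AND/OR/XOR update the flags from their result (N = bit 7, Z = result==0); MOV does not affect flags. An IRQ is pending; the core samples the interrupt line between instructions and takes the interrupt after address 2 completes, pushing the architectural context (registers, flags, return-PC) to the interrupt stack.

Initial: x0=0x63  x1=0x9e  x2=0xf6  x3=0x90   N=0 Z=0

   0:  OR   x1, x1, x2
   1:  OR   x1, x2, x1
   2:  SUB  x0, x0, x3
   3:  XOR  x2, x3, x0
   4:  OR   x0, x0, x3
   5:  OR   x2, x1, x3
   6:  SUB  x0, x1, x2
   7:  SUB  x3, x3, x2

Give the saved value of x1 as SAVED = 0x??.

SAVED = 0xfe

after  0: x0=0x63 x1=0xfe x2=0xf6 x3=0x90  N=1 Z=0
after  1: x0=0x63 x1=0xfe x2=0xf6 x3=0x90  N=1 Z=0
after  2: x0=0xd3 x1=0xfe x2=0xf6 x3=0x90  N=1 Z=0
-- IRQ taken; context saved, return-PC = 3 --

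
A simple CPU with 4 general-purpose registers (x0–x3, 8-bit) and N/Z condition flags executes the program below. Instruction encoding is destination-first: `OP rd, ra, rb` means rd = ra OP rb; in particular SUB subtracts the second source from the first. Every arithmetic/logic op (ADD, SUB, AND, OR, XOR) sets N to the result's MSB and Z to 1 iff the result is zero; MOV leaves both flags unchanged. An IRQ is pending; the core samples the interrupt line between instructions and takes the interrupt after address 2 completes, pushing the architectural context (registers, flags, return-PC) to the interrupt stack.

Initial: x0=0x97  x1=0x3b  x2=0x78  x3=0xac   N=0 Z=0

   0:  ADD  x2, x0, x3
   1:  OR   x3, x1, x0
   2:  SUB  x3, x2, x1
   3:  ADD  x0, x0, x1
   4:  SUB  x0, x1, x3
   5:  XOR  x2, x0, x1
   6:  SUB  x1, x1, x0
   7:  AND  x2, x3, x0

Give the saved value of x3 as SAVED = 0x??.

SAVED = 0x08

after  0: x0=0x97 x1=0x3b x2=0x43 x3=0xac  N=0 Z=0
after  1: x0=0x97 x1=0x3b x2=0x43 x3=0xbf  N=1 Z=0
after  2: x0=0x97 x1=0x3b x2=0x43 x3=0x08  N=0 Z=0
-- IRQ taken; context saved, return-PC = 3 --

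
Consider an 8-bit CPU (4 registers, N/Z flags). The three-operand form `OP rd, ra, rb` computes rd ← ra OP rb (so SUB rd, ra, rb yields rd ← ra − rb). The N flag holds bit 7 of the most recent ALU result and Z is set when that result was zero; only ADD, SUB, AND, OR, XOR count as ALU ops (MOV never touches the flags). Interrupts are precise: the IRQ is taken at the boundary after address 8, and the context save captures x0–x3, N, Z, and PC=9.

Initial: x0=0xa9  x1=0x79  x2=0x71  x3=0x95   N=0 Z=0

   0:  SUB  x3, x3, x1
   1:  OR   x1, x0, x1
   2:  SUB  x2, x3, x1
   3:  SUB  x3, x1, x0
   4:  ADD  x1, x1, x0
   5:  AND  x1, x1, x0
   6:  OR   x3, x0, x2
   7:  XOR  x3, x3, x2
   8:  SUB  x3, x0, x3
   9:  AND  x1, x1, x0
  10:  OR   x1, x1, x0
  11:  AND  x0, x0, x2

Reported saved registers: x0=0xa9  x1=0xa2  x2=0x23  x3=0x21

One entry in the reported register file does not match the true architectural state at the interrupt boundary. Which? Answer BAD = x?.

after  0: x0=0xa9 x1=0x79 x2=0x71 x3=0x1c  N=0 Z=0
after  1: x0=0xa9 x1=0xf9 x2=0x71 x3=0x1c  N=1 Z=0
after  2: x0=0xa9 x1=0xf9 x2=0x23 x3=0x1c  N=0 Z=0
after  3: x0=0xa9 x1=0xf9 x2=0x23 x3=0x50  N=0 Z=0
after  4: x0=0xa9 x1=0xa2 x2=0x23 x3=0x50  N=1 Z=0
after  5: x0=0xa9 x1=0xa0 x2=0x23 x3=0x50  N=1 Z=0
after  6: x0=0xa9 x1=0xa0 x2=0x23 x3=0xab  N=1 Z=0
after  7: x0=0xa9 x1=0xa0 x2=0x23 x3=0x88  N=1 Z=0
after  8: x0=0xa9 x1=0xa0 x2=0x23 x3=0x21  N=0 Z=0
-- IRQ taken; context saved, return-PC = 9 --
mismatch: x1: reported 0xa2 vs actual 0xa0

BAD = x1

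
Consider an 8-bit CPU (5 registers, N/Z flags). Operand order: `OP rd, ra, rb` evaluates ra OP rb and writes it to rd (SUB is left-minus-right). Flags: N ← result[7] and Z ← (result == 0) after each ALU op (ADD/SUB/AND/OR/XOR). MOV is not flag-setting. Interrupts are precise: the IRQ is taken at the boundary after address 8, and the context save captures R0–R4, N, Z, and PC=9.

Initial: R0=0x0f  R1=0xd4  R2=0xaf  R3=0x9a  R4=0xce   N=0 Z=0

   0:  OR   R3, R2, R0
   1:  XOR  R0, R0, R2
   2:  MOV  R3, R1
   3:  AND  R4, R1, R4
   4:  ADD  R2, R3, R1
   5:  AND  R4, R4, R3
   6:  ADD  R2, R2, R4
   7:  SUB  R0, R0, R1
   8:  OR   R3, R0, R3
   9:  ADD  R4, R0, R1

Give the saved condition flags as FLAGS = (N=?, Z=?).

after  0: R0=0x0f R1=0xd4 R2=0xaf R3=0xaf R4=0xce  N=1 Z=0
after  1: R0=0xa0 R1=0xd4 R2=0xaf R3=0xaf R4=0xce  N=1 Z=0
after  2: R0=0xa0 R1=0xd4 R2=0xaf R3=0xd4 R4=0xce  N=1 Z=0
after  3: R0=0xa0 R1=0xd4 R2=0xaf R3=0xd4 R4=0xc4  N=1 Z=0
after  4: R0=0xa0 R1=0xd4 R2=0xa8 R3=0xd4 R4=0xc4  N=1 Z=0
after  5: R0=0xa0 R1=0xd4 R2=0xa8 R3=0xd4 R4=0xc4  N=1 Z=0
after  6: R0=0xa0 R1=0xd4 R2=0x6c R3=0xd4 R4=0xc4  N=0 Z=0
after  7: R0=0xcc R1=0xd4 R2=0x6c R3=0xd4 R4=0xc4  N=1 Z=0
after  8: R0=0xcc R1=0xd4 R2=0x6c R3=0xdc R4=0xc4  N=1 Z=0
-- IRQ taken; context saved, return-PC = 9 --

FLAGS = (N=1, Z=0)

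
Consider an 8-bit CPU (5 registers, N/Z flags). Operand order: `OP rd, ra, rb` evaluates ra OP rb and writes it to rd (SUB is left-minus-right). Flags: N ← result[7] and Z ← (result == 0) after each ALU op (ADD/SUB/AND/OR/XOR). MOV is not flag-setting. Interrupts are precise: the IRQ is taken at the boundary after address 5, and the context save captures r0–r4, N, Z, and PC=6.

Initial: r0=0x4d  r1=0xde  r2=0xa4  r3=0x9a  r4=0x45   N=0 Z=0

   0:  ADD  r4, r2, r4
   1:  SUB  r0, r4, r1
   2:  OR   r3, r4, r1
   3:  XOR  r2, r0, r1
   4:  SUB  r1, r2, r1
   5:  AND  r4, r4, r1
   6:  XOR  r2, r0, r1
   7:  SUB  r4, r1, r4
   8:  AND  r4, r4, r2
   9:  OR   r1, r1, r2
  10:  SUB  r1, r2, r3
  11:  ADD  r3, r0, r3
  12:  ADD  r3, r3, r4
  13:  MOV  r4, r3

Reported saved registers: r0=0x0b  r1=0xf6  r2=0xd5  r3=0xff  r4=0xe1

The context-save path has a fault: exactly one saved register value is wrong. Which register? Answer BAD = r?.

after  0: r0=0x4d r1=0xde r2=0xa4 r3=0x9a r4=0xe9  N=1 Z=0
after  1: r0=0x0b r1=0xde r2=0xa4 r3=0x9a r4=0xe9  N=0 Z=0
after  2: r0=0x0b r1=0xde r2=0xa4 r3=0xff r4=0xe9  N=1 Z=0
after  3: r0=0x0b r1=0xde r2=0xd5 r3=0xff r4=0xe9  N=1 Z=0
after  4: r0=0x0b r1=0xf7 r2=0xd5 r3=0xff r4=0xe9  N=1 Z=0
after  5: r0=0x0b r1=0xf7 r2=0xd5 r3=0xff r4=0xe1  N=1 Z=0
-- IRQ taken; context saved, return-PC = 6 --
mismatch: r1: reported 0xf6 vs actual 0xf7

BAD = r1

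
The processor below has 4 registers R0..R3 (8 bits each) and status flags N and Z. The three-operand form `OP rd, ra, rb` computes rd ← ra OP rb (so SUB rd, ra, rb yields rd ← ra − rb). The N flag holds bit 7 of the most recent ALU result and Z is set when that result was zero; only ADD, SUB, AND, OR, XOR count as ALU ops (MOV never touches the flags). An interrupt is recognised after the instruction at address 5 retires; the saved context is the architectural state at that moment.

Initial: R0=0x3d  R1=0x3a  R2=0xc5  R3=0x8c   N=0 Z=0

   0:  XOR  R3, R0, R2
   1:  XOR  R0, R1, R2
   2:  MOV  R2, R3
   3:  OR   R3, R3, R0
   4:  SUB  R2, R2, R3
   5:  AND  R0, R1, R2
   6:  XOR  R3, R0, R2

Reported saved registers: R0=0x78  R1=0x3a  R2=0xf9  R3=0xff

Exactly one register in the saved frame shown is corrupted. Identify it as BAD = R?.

after  0: R0=0x3d R1=0x3a R2=0xc5 R3=0xf8  N=1 Z=0
after  1: R0=0xff R1=0x3a R2=0xc5 R3=0xf8  N=1 Z=0
after  2: R0=0xff R1=0x3a R2=0xf8 R3=0xf8  N=1 Z=0
after  3: R0=0xff R1=0x3a R2=0xf8 R3=0xff  N=1 Z=0
after  4: R0=0xff R1=0x3a R2=0xf9 R3=0xff  N=1 Z=0
after  5: R0=0x38 R1=0x3a R2=0xf9 R3=0xff  N=0 Z=0
-- IRQ taken; context saved, return-PC = 6 --
mismatch: R0: reported 0x78 vs actual 0x38

BAD = R0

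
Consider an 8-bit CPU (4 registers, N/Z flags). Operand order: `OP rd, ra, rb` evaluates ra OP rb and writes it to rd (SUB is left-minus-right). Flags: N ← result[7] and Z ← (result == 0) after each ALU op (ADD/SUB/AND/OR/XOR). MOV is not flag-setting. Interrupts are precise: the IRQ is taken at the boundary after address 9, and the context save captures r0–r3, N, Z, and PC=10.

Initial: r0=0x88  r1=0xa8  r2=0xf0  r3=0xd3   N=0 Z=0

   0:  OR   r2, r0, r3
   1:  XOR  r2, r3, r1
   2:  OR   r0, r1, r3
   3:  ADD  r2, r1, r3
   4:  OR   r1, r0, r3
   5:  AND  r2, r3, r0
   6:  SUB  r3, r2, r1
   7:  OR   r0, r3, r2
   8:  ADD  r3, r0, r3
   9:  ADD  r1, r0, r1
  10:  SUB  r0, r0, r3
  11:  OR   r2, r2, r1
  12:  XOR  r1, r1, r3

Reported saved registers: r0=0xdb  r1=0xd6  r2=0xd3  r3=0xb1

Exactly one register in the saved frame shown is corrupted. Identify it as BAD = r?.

after  0: r0=0x88 r1=0xa8 r2=0xdb r3=0xd3  N=1 Z=0
after  1: r0=0x88 r1=0xa8 r2=0x7b r3=0xd3  N=0 Z=0
after  2: r0=0xfb r1=0xa8 r2=0x7b r3=0xd3  N=1 Z=0
after  3: r0=0xfb r1=0xa8 r2=0x7b r3=0xd3  N=0 Z=0
after  4: r0=0xfb r1=0xfb r2=0x7b r3=0xd3  N=1 Z=0
after  5: r0=0xfb r1=0xfb r2=0xd3 r3=0xd3  N=1 Z=0
after  6: r0=0xfb r1=0xfb r2=0xd3 r3=0xd8  N=1 Z=0
after  7: r0=0xdb r1=0xfb r2=0xd3 r3=0xd8  N=1 Z=0
after  8: r0=0xdb r1=0xfb r2=0xd3 r3=0xb3  N=1 Z=0
after  9: r0=0xdb r1=0xd6 r2=0xd3 r3=0xb3  N=1 Z=0
-- IRQ taken; context saved, return-PC = 10 --
mismatch: r3: reported 0xb1 vs actual 0xb3

BAD = r3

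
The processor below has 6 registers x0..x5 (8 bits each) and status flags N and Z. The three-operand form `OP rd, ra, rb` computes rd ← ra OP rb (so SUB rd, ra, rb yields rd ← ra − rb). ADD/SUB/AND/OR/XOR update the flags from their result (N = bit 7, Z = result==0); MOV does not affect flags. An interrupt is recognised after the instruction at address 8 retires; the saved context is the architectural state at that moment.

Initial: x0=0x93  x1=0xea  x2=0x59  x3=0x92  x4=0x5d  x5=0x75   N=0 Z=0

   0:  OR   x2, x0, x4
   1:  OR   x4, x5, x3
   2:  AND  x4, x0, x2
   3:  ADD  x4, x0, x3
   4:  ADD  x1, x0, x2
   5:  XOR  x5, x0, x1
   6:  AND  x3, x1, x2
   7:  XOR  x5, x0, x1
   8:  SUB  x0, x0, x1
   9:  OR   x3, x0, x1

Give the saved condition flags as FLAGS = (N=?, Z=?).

FLAGS = (N=0, Z=0)

after  0: x0=0x93 x1=0xea x2=0xdf x3=0x92 x4=0x5d x5=0x75  N=1 Z=0
after  1: x0=0x93 x1=0xea x2=0xdf x3=0x92 x4=0xf7 x5=0x75  N=1 Z=0
after  2: x0=0x93 x1=0xea x2=0xdf x3=0x92 x4=0x93 x5=0x75  N=1 Z=0
after  3: x0=0x93 x1=0xea x2=0xdf x3=0x92 x4=0x25 x5=0x75  N=0 Z=0
after  4: x0=0x93 x1=0x72 x2=0xdf x3=0x92 x4=0x25 x5=0x75  N=0 Z=0
after  5: x0=0x93 x1=0x72 x2=0xdf x3=0x92 x4=0x25 x5=0xe1  N=1 Z=0
after  6: x0=0x93 x1=0x72 x2=0xdf x3=0x52 x4=0x25 x5=0xe1  N=0 Z=0
after  7: x0=0x93 x1=0x72 x2=0xdf x3=0x52 x4=0x25 x5=0xe1  N=1 Z=0
after  8: x0=0x21 x1=0x72 x2=0xdf x3=0x52 x4=0x25 x5=0xe1  N=0 Z=0
-- IRQ taken; context saved, return-PC = 9 --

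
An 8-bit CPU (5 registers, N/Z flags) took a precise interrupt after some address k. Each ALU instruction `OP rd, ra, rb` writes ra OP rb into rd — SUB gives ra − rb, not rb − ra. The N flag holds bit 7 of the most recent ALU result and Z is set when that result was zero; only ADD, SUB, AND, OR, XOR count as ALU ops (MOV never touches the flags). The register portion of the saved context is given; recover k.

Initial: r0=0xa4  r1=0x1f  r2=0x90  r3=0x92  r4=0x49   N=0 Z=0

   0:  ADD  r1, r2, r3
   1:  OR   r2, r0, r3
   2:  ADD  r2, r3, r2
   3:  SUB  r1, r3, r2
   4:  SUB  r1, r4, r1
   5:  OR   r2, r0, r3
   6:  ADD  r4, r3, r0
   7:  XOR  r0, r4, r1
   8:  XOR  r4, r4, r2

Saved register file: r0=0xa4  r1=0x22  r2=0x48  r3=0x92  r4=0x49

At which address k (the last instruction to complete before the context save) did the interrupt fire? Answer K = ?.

K = 2

after  0: r0=0xa4 r1=0x22 r2=0x90 r3=0x92 r4=0x49  N=0 Z=0
after  1: r0=0xa4 r1=0x22 r2=0xb6 r3=0x92 r4=0x49  N=1 Z=0
after  2: r0=0xa4 r1=0x22 r2=0x48 r3=0x92 r4=0x49  N=0 Z=0
-- IRQ taken; context saved, return-PC = 3 --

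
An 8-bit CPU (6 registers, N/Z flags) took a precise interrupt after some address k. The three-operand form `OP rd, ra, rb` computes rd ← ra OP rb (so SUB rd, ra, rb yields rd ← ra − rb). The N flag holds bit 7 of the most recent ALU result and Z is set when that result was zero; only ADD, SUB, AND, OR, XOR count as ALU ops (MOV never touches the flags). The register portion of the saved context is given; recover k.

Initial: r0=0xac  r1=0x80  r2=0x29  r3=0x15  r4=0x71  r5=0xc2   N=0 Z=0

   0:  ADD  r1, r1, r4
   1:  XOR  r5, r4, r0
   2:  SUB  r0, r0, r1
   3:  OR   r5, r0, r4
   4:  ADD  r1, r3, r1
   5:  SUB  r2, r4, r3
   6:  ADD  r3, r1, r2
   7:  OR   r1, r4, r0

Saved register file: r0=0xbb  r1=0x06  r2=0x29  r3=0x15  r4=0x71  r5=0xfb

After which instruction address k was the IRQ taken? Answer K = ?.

after  0: r0=0xac r1=0xf1 r2=0x29 r3=0x15 r4=0x71 r5=0xc2  N=1 Z=0
after  1: r0=0xac r1=0xf1 r2=0x29 r3=0x15 r4=0x71 r5=0xdd  N=1 Z=0
after  2: r0=0xbb r1=0xf1 r2=0x29 r3=0x15 r4=0x71 r5=0xdd  N=1 Z=0
after  3: r0=0xbb r1=0xf1 r2=0x29 r3=0x15 r4=0x71 r5=0xfb  N=1 Z=0
after  4: r0=0xbb r1=0x06 r2=0x29 r3=0x15 r4=0x71 r5=0xfb  N=0 Z=0
-- IRQ taken; context saved, return-PC = 5 --

K = 4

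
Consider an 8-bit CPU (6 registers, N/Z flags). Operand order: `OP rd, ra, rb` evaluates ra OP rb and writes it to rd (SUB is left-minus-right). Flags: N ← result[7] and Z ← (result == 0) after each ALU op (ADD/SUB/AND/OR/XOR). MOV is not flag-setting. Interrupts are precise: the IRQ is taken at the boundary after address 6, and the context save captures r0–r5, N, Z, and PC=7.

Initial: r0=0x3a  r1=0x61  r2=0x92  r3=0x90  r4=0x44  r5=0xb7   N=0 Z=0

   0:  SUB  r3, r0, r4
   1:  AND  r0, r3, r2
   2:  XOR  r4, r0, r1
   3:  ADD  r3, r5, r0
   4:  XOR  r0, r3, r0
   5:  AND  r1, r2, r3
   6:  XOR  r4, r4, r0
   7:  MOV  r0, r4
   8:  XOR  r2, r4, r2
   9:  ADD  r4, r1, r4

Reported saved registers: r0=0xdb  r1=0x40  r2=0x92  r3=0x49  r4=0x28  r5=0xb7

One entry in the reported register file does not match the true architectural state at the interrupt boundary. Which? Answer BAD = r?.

after  0: r0=0x3a r1=0x61 r2=0x92 r3=0xf6 r4=0x44 r5=0xb7  N=1 Z=0
after  1: r0=0x92 r1=0x61 r2=0x92 r3=0xf6 r4=0x44 r5=0xb7  N=1 Z=0
after  2: r0=0x92 r1=0x61 r2=0x92 r3=0xf6 r4=0xf3 r5=0xb7  N=1 Z=0
after  3: r0=0x92 r1=0x61 r2=0x92 r3=0x49 r4=0xf3 r5=0xb7  N=0 Z=0
after  4: r0=0xdb r1=0x61 r2=0x92 r3=0x49 r4=0xf3 r5=0xb7  N=1 Z=0
after  5: r0=0xdb r1=0x00 r2=0x92 r3=0x49 r4=0xf3 r5=0xb7  N=0 Z=1
after  6: r0=0xdb r1=0x00 r2=0x92 r3=0x49 r4=0x28 r5=0xb7  N=0 Z=0
-- IRQ taken; context saved, return-PC = 7 --
mismatch: r1: reported 0x40 vs actual 0x00

BAD = r1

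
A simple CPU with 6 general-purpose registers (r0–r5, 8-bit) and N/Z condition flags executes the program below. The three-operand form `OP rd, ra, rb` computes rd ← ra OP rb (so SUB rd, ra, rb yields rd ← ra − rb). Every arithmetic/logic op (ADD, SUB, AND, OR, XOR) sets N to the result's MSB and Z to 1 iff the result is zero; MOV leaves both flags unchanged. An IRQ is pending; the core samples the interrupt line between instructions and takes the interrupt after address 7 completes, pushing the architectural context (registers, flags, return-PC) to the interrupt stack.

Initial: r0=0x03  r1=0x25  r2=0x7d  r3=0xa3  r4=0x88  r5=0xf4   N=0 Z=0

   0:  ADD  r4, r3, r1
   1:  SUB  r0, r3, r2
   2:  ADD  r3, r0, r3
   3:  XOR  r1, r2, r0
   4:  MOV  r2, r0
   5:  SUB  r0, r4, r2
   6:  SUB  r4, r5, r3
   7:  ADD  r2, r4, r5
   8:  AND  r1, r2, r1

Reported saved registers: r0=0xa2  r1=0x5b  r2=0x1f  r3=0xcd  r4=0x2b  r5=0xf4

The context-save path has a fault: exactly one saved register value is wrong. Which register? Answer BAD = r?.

after  0: r0=0x03 r1=0x25 r2=0x7d r3=0xa3 r4=0xc8 r5=0xf4  N=1 Z=0
after  1: r0=0x26 r1=0x25 r2=0x7d r3=0xa3 r4=0xc8 r5=0xf4  N=0 Z=0
after  2: r0=0x26 r1=0x25 r2=0x7d r3=0xc9 r4=0xc8 r5=0xf4  N=1 Z=0
after  3: r0=0x26 r1=0x5b r2=0x7d r3=0xc9 r4=0xc8 r5=0xf4  N=0 Z=0
after  4: r0=0x26 r1=0x5b r2=0x26 r3=0xc9 r4=0xc8 r5=0xf4  N=0 Z=0
after  5: r0=0xa2 r1=0x5b r2=0x26 r3=0xc9 r4=0xc8 r5=0xf4  N=1 Z=0
after  6: r0=0xa2 r1=0x5b r2=0x26 r3=0xc9 r4=0x2b r5=0xf4  N=0 Z=0
after  7: r0=0xa2 r1=0x5b r2=0x1f r3=0xc9 r4=0x2b r5=0xf4  N=0 Z=0
-- IRQ taken; context saved, return-PC = 8 --
mismatch: r3: reported 0xcd vs actual 0xc9

BAD = r3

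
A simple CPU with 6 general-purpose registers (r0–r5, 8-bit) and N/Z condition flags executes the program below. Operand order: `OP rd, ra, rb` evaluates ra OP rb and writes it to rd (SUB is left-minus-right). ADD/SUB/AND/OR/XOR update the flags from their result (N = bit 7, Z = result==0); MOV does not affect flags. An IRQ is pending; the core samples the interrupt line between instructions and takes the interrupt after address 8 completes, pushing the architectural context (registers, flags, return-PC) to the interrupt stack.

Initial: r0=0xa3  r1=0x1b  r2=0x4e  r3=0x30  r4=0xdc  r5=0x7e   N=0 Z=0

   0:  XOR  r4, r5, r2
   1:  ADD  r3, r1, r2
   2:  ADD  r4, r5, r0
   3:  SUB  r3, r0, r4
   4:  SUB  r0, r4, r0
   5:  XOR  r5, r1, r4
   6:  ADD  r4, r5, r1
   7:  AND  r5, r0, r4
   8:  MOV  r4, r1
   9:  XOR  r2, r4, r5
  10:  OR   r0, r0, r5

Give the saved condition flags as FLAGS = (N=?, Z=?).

after  0: r0=0xa3 r1=0x1b r2=0x4e r3=0x30 r4=0x30 r5=0x7e  N=0 Z=0
after  1: r0=0xa3 r1=0x1b r2=0x4e r3=0x69 r4=0x30 r5=0x7e  N=0 Z=0
after  2: r0=0xa3 r1=0x1b r2=0x4e r3=0x69 r4=0x21 r5=0x7e  N=0 Z=0
after  3: r0=0xa3 r1=0x1b r2=0x4e r3=0x82 r4=0x21 r5=0x7e  N=1 Z=0
after  4: r0=0x7e r1=0x1b r2=0x4e r3=0x82 r4=0x21 r5=0x7e  N=0 Z=0
after  5: r0=0x7e r1=0x1b r2=0x4e r3=0x82 r4=0x21 r5=0x3a  N=0 Z=0
after  6: r0=0x7e r1=0x1b r2=0x4e r3=0x82 r4=0x55 r5=0x3a  N=0 Z=0
after  7: r0=0x7e r1=0x1b r2=0x4e r3=0x82 r4=0x55 r5=0x54  N=0 Z=0
after  8: r0=0x7e r1=0x1b r2=0x4e r3=0x82 r4=0x1b r5=0x54  N=0 Z=0
-- IRQ taken; context saved, return-PC = 9 --

FLAGS = (N=0, Z=0)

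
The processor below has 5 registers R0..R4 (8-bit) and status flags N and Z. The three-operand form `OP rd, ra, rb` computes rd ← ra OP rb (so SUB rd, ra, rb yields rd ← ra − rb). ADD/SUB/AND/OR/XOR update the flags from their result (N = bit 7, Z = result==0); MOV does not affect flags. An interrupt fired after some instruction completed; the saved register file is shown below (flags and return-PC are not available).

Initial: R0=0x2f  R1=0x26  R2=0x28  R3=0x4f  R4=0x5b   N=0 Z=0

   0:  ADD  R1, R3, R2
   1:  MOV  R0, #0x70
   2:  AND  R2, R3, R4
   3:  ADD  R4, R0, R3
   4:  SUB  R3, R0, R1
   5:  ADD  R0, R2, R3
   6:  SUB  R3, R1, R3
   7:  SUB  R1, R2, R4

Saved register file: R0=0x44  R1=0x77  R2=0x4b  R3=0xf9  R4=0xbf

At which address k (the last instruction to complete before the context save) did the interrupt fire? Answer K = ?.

after  0: R0=0x2f R1=0x77 R2=0x28 R3=0x4f R4=0x5b  N=0 Z=0
after  1: R0=0x70 R1=0x77 R2=0x28 R3=0x4f R4=0x5b  N=0 Z=0
after  2: R0=0x70 R1=0x77 R2=0x4b R3=0x4f R4=0x5b  N=0 Z=0
after  3: R0=0x70 R1=0x77 R2=0x4b R3=0x4f R4=0xbf  N=1 Z=0
after  4: R0=0x70 R1=0x77 R2=0x4b R3=0xf9 R4=0xbf  N=1 Z=0
after  5: R0=0x44 R1=0x77 R2=0x4b R3=0xf9 R4=0xbf  N=0 Z=0
-- IRQ taken; context saved, return-PC = 6 --

K = 5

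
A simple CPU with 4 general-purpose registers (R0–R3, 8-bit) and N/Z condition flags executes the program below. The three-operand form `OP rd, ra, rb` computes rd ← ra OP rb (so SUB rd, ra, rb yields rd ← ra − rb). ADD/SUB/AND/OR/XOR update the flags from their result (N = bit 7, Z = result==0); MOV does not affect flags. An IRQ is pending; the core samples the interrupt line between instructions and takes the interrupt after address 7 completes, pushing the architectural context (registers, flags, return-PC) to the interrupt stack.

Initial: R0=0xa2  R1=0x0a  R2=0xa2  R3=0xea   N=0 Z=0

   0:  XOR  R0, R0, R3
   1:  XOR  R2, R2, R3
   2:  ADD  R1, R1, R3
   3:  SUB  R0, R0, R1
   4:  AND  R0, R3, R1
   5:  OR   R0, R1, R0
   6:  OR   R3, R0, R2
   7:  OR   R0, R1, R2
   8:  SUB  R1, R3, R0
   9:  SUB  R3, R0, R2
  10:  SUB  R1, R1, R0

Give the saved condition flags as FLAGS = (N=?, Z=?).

FLAGS = (N=1, Z=0)

after  0: R0=0x48 R1=0x0a R2=0xa2 R3=0xea  N=0 Z=0
after  1: R0=0x48 R1=0x0a R2=0x48 R3=0xea  N=0 Z=0
after  2: R0=0x48 R1=0xf4 R2=0x48 R3=0xea  N=1 Z=0
after  3: R0=0x54 R1=0xf4 R2=0x48 R3=0xea  N=0 Z=0
after  4: R0=0xe0 R1=0xf4 R2=0x48 R3=0xea  N=1 Z=0
after  5: R0=0xf4 R1=0xf4 R2=0x48 R3=0xea  N=1 Z=0
after  6: R0=0xf4 R1=0xf4 R2=0x48 R3=0xfc  N=1 Z=0
after  7: R0=0xfc R1=0xf4 R2=0x48 R3=0xfc  N=1 Z=0
-- IRQ taken; context saved, return-PC = 8 --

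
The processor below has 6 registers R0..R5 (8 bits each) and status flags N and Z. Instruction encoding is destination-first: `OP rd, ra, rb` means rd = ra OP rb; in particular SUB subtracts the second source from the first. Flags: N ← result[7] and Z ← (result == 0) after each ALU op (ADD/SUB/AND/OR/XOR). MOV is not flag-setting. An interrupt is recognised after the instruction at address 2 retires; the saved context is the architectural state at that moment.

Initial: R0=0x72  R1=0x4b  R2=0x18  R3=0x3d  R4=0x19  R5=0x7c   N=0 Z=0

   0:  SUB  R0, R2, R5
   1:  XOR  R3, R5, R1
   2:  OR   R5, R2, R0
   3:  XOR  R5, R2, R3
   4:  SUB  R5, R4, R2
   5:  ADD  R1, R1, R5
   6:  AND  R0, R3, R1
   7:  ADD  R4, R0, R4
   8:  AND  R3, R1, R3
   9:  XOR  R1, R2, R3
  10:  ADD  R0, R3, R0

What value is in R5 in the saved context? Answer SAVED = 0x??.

SAVED = 0x9c

after  0: R0=0x9c R1=0x4b R2=0x18 R3=0x3d R4=0x19 R5=0x7c  N=1 Z=0
after  1: R0=0x9c R1=0x4b R2=0x18 R3=0x37 R4=0x19 R5=0x7c  N=0 Z=0
after  2: R0=0x9c R1=0x4b R2=0x18 R3=0x37 R4=0x19 R5=0x9c  N=1 Z=0
-- IRQ taken; context saved, return-PC = 3 --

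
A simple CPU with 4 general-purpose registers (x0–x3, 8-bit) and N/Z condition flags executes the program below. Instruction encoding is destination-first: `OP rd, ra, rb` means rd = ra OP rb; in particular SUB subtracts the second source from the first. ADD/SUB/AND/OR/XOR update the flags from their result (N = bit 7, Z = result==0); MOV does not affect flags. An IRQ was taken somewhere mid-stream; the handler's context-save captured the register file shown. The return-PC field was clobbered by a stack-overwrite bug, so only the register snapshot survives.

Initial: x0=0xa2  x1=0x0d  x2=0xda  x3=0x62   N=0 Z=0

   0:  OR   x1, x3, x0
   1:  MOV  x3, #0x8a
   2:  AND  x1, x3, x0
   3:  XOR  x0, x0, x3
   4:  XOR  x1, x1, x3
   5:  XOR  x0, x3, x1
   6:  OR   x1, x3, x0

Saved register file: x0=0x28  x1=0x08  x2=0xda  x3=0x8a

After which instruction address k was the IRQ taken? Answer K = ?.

K = 4

after  0: x0=0xa2 x1=0xe2 x2=0xda x3=0x62  N=1 Z=0
after  1: x0=0xa2 x1=0xe2 x2=0xda x3=0x8a  N=1 Z=0
after  2: x0=0xa2 x1=0x82 x2=0xda x3=0x8a  N=1 Z=0
after  3: x0=0x28 x1=0x82 x2=0xda x3=0x8a  N=0 Z=0
after  4: x0=0x28 x1=0x08 x2=0xda x3=0x8a  N=0 Z=0
-- IRQ taken; context saved, return-PC = 5 --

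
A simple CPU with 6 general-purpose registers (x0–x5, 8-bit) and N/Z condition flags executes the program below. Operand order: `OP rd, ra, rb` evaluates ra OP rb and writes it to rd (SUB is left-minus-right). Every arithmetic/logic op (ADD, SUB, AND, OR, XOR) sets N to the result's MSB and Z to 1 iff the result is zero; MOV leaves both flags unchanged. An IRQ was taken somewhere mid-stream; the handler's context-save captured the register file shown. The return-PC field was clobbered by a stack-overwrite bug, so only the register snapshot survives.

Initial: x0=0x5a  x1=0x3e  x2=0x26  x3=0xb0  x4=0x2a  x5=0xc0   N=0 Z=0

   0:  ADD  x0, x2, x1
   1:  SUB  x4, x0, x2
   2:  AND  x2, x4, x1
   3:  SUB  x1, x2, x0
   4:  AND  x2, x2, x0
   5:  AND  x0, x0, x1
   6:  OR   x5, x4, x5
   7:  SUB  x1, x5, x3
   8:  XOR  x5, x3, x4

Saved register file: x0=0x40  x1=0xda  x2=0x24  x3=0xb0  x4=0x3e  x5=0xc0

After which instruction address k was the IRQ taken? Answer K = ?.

after  0: x0=0x64 x1=0x3e x2=0x26 x3=0xb0 x4=0x2a x5=0xc0  N=0 Z=0
after  1: x0=0x64 x1=0x3e x2=0x26 x3=0xb0 x4=0x3e x5=0xc0  N=0 Z=0
after  2: x0=0x64 x1=0x3e x2=0x3e x3=0xb0 x4=0x3e x5=0xc0  N=0 Z=0
after  3: x0=0x64 x1=0xda x2=0x3e x3=0xb0 x4=0x3e x5=0xc0  N=1 Z=0
after  4: x0=0x64 x1=0xda x2=0x24 x3=0xb0 x4=0x3e x5=0xc0  N=0 Z=0
after  5: x0=0x40 x1=0xda x2=0x24 x3=0xb0 x4=0x3e x5=0xc0  N=0 Z=0
-- IRQ taken; context saved, return-PC = 6 --

K = 5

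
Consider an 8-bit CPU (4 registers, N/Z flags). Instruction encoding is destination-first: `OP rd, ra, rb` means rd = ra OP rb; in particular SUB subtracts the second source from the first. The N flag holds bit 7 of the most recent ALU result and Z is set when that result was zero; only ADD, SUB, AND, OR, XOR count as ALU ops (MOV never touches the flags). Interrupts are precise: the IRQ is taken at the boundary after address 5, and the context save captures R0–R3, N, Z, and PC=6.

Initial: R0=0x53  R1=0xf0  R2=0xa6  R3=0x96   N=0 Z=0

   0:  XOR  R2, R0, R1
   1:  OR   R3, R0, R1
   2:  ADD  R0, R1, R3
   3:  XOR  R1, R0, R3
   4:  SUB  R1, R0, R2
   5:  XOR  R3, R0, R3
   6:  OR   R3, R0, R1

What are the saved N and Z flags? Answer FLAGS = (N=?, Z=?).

FLAGS = (N=0, Z=0)

after  0: R0=0x53 R1=0xf0 R2=0xa3 R3=0x96  N=1 Z=0
after  1: R0=0x53 R1=0xf0 R2=0xa3 R3=0xf3  N=1 Z=0
after  2: R0=0xe3 R1=0xf0 R2=0xa3 R3=0xf3  N=1 Z=0
after  3: R0=0xe3 R1=0x10 R2=0xa3 R3=0xf3  N=0 Z=0
after  4: R0=0xe3 R1=0x40 R2=0xa3 R3=0xf3  N=0 Z=0
after  5: R0=0xe3 R1=0x40 R2=0xa3 R3=0x10  N=0 Z=0
-- IRQ taken; context saved, return-PC = 6 --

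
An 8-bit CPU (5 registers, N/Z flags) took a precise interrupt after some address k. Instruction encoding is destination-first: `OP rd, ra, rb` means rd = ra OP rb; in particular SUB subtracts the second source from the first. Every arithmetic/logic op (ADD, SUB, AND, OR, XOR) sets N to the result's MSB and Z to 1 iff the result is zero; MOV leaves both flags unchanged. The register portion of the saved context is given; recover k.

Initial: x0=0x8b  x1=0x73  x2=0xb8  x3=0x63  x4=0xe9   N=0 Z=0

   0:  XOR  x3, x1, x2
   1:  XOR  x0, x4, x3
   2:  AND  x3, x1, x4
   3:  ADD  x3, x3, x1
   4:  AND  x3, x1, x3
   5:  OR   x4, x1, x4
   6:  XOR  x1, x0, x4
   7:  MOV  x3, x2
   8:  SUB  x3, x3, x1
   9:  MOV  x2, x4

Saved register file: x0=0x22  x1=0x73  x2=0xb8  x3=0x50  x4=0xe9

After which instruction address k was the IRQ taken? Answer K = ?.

after  0: x0=0x8b x1=0x73 x2=0xb8 x3=0xcb x4=0xe9  N=1 Z=0
after  1: x0=0x22 x1=0x73 x2=0xb8 x3=0xcb x4=0xe9  N=0 Z=0
after  2: x0=0x22 x1=0x73 x2=0xb8 x3=0x61 x4=0xe9  N=0 Z=0
after  3: x0=0x22 x1=0x73 x2=0xb8 x3=0xd4 x4=0xe9  N=1 Z=0
after  4: x0=0x22 x1=0x73 x2=0xb8 x3=0x50 x4=0xe9  N=0 Z=0
-- IRQ taken; context saved, return-PC = 5 --

K = 4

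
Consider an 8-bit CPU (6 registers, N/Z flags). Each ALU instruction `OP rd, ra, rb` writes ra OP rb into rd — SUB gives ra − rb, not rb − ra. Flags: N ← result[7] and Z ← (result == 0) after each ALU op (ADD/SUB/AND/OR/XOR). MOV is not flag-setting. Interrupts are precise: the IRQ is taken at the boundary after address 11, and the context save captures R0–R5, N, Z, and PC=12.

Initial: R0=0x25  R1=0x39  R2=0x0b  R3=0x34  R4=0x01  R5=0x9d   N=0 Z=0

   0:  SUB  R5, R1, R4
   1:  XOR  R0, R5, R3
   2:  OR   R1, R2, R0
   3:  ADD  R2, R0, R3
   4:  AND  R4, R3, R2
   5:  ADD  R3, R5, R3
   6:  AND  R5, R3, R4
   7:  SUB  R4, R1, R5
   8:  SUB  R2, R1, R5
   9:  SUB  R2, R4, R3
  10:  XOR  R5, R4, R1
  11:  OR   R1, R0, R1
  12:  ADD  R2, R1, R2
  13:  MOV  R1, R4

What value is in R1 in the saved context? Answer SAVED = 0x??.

SAVED = 0x0f

after  0: R0=0x25 R1=0x39 R2=0x0b R3=0x34 R4=0x01 R5=0x38  N=0 Z=0
after  1: R0=0x0c R1=0x39 R2=0x0b R3=0x34 R4=0x01 R5=0x38  N=0 Z=0
after  2: R0=0x0c R1=0x0f R2=0x0b R3=0x34 R4=0x01 R5=0x38  N=0 Z=0
after  3: R0=0x0c R1=0x0f R2=0x40 R3=0x34 R4=0x01 R5=0x38  N=0 Z=0
after  4: R0=0x0c R1=0x0f R2=0x40 R3=0x34 R4=0x00 R5=0x38  N=0 Z=1
after  5: R0=0x0c R1=0x0f R2=0x40 R3=0x6c R4=0x00 R5=0x38  N=0 Z=0
after  6: R0=0x0c R1=0x0f R2=0x40 R3=0x6c R4=0x00 R5=0x00  N=0 Z=1
after  7: R0=0x0c R1=0x0f R2=0x40 R3=0x6c R4=0x0f R5=0x00  N=0 Z=0
after  8: R0=0x0c R1=0x0f R2=0x0f R3=0x6c R4=0x0f R5=0x00  N=0 Z=0
after  9: R0=0x0c R1=0x0f R2=0xa3 R3=0x6c R4=0x0f R5=0x00  N=1 Z=0
after 10: R0=0x0c R1=0x0f R2=0xa3 R3=0x6c R4=0x0f R5=0x00  N=0 Z=1
after 11: R0=0x0c R1=0x0f R2=0xa3 R3=0x6c R4=0x0f R5=0x00  N=0 Z=0
-- IRQ taken; context saved, return-PC = 12 --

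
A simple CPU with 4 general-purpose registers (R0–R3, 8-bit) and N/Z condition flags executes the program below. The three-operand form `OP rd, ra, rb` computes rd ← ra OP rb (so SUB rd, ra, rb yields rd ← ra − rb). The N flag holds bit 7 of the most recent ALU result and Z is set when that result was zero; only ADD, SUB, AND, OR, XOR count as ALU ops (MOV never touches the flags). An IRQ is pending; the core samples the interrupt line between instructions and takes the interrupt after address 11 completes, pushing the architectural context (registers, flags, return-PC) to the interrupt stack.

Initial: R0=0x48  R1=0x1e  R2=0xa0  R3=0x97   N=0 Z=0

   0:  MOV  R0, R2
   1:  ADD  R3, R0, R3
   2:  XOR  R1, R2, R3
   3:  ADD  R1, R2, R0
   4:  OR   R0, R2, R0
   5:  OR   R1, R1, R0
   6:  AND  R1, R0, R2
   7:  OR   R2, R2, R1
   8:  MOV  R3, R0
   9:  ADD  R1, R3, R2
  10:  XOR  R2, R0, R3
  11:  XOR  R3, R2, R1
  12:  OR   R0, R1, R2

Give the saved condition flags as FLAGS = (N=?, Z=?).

after  0: R0=0xa0 R1=0x1e R2=0xa0 R3=0x97  N=0 Z=0
after  1: R0=0xa0 R1=0x1e R2=0xa0 R3=0x37  N=0 Z=0
after  2: R0=0xa0 R1=0x97 R2=0xa0 R3=0x37  N=1 Z=0
after  3: R0=0xa0 R1=0x40 R2=0xa0 R3=0x37  N=0 Z=0
after  4: R0=0xa0 R1=0x40 R2=0xa0 R3=0x37  N=1 Z=0
after  5: R0=0xa0 R1=0xe0 R2=0xa0 R3=0x37  N=1 Z=0
after  6: R0=0xa0 R1=0xa0 R2=0xa0 R3=0x37  N=1 Z=0
after  7: R0=0xa0 R1=0xa0 R2=0xa0 R3=0x37  N=1 Z=0
after  8: R0=0xa0 R1=0xa0 R2=0xa0 R3=0xa0  N=1 Z=0
after  9: R0=0xa0 R1=0x40 R2=0xa0 R3=0xa0  N=0 Z=0
after 10: R0=0xa0 R1=0x40 R2=0x00 R3=0xa0  N=0 Z=1
after 11: R0=0xa0 R1=0x40 R2=0x00 R3=0x40  N=0 Z=0
-- IRQ taken; context saved, return-PC = 12 --

FLAGS = (N=0, Z=0)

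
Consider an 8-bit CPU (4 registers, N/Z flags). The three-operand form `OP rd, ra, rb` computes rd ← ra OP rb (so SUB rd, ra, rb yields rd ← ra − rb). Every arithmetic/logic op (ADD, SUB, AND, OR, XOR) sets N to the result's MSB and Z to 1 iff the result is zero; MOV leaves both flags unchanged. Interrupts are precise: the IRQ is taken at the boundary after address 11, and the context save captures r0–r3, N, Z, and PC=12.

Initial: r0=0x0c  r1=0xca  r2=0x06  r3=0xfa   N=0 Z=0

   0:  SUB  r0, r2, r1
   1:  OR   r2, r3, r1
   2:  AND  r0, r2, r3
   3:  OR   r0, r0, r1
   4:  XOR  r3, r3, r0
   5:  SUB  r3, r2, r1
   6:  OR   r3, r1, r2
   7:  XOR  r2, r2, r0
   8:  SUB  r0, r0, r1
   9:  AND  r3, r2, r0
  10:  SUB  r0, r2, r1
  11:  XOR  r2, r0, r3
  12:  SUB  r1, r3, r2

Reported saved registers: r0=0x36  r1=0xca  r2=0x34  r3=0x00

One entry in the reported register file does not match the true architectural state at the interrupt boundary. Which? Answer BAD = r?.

after  0: r0=0x3c r1=0xca r2=0x06 r3=0xfa  N=0 Z=0
after  1: r0=0x3c r1=0xca r2=0xfa r3=0xfa  N=1 Z=0
after  2: r0=0xfa r1=0xca r2=0xfa r3=0xfa  N=1 Z=0
after  3: r0=0xfa r1=0xca r2=0xfa r3=0xfa  N=1 Z=0
after  4: r0=0xfa r1=0xca r2=0xfa r3=0x00  N=0 Z=1
after  5: r0=0xfa r1=0xca r2=0xfa r3=0x30  N=0 Z=0
after  6: r0=0xfa r1=0xca r2=0xfa r3=0xfa  N=1 Z=0
after  7: r0=0xfa r1=0xca r2=0x00 r3=0xfa  N=0 Z=1
after  8: r0=0x30 r1=0xca r2=0x00 r3=0xfa  N=0 Z=0
after  9: r0=0x30 r1=0xca r2=0x00 r3=0x00  N=0 Z=1
after 10: r0=0x36 r1=0xca r2=0x00 r3=0x00  N=0 Z=0
after 11: r0=0x36 r1=0xca r2=0x36 r3=0x00  N=0 Z=0
-- IRQ taken; context saved, return-PC = 12 --
mismatch: r2: reported 0x34 vs actual 0x36

BAD = r2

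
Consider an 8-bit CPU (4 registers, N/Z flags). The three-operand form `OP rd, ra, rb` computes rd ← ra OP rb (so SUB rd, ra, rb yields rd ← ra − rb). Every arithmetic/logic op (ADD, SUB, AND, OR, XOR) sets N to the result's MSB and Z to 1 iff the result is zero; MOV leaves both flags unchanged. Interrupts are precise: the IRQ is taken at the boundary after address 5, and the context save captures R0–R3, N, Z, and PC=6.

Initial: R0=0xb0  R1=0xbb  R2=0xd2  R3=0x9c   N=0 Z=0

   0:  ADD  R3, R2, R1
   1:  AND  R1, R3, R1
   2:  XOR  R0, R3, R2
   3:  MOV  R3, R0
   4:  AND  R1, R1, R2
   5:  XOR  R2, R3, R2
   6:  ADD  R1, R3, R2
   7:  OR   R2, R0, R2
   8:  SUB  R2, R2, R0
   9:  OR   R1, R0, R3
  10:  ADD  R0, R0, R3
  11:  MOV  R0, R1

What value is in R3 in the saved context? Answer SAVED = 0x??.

SAVED = 0x5f

after  0: R0=0xb0 R1=0xbb R2=0xd2 R3=0x8d  N=1 Z=0
after  1: R0=0xb0 R1=0x89 R2=0xd2 R3=0x8d  N=1 Z=0
after  2: R0=0x5f R1=0x89 R2=0xd2 R3=0x8d  N=0 Z=0
after  3: R0=0x5f R1=0x89 R2=0xd2 R3=0x5f  N=0 Z=0
after  4: R0=0x5f R1=0x80 R2=0xd2 R3=0x5f  N=1 Z=0
after  5: R0=0x5f R1=0x80 R2=0x8d R3=0x5f  N=1 Z=0
-- IRQ taken; context saved, return-PC = 6 --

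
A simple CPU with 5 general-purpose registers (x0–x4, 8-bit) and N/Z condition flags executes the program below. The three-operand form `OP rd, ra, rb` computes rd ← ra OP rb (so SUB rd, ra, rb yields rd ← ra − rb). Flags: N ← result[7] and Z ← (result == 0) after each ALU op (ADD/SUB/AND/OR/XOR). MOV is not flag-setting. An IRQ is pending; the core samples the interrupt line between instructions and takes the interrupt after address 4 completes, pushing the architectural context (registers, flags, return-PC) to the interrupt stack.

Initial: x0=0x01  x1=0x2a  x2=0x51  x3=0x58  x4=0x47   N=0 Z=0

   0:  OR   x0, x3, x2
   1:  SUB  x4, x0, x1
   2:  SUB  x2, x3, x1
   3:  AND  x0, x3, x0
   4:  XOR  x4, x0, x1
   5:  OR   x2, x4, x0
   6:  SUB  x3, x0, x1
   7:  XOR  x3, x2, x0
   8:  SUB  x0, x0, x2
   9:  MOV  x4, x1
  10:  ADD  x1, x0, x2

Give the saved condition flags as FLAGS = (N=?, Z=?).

FLAGS = (N=0, Z=0)

after  0: x0=0x59 x1=0x2a x2=0x51 x3=0x58 x4=0x47  N=0 Z=0
after  1: x0=0x59 x1=0x2a x2=0x51 x3=0x58 x4=0x2f  N=0 Z=0
after  2: x0=0x59 x1=0x2a x2=0x2e x3=0x58 x4=0x2f  N=0 Z=0
after  3: x0=0x58 x1=0x2a x2=0x2e x3=0x58 x4=0x2f  N=0 Z=0
after  4: x0=0x58 x1=0x2a x2=0x2e x3=0x58 x4=0x72  N=0 Z=0
-- IRQ taken; context saved, return-PC = 5 --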